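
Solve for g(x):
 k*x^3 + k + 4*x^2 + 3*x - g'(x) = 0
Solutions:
 g(x) = C1 + k*x^4/4 + k*x + 4*x^3/3 + 3*x^2/2


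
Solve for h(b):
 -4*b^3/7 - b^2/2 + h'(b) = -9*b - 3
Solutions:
 h(b) = C1 + b^4/7 + b^3/6 - 9*b^2/2 - 3*b


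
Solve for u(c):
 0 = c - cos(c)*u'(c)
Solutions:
 u(c) = C1 + Integral(c/cos(c), c)


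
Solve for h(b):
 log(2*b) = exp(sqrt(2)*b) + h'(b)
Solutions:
 h(b) = C1 + b*log(b) + b*(-1 + log(2)) - sqrt(2)*exp(sqrt(2)*b)/2


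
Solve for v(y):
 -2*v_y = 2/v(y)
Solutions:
 v(y) = -sqrt(C1 - 2*y)
 v(y) = sqrt(C1 - 2*y)


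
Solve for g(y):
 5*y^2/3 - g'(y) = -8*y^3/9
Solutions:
 g(y) = C1 + 2*y^4/9 + 5*y^3/9


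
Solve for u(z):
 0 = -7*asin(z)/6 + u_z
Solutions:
 u(z) = C1 + 7*z*asin(z)/6 + 7*sqrt(1 - z^2)/6


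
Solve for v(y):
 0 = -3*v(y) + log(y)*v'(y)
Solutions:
 v(y) = C1*exp(3*li(y))


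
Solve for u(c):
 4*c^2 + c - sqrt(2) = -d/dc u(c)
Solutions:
 u(c) = C1 - 4*c^3/3 - c^2/2 + sqrt(2)*c


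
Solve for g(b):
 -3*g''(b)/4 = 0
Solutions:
 g(b) = C1 + C2*b


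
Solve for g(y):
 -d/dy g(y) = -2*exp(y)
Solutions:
 g(y) = C1 + 2*exp(y)


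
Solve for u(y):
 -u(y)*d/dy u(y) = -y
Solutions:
 u(y) = -sqrt(C1 + y^2)
 u(y) = sqrt(C1 + y^2)


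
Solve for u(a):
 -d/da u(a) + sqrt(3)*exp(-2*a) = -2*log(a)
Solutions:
 u(a) = C1 + 2*a*log(a) - 2*a - sqrt(3)*exp(-2*a)/2


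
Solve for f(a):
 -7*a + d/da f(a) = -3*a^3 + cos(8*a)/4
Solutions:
 f(a) = C1 - 3*a^4/4 + 7*a^2/2 + sin(8*a)/32


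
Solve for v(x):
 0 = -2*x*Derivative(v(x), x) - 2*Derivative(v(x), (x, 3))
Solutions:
 v(x) = C1 + Integral(C2*airyai(-x) + C3*airybi(-x), x)


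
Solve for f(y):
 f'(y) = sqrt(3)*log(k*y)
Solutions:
 f(y) = C1 + sqrt(3)*y*log(k*y) - sqrt(3)*y


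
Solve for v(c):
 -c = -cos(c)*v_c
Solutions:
 v(c) = C1 + Integral(c/cos(c), c)


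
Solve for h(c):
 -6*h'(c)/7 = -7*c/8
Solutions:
 h(c) = C1 + 49*c^2/96


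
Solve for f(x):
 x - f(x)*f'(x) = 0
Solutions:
 f(x) = -sqrt(C1 + x^2)
 f(x) = sqrt(C1 + x^2)


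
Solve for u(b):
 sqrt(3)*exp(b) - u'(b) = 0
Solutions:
 u(b) = C1 + sqrt(3)*exp(b)


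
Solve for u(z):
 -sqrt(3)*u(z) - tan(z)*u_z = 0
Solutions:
 u(z) = C1/sin(z)^(sqrt(3))


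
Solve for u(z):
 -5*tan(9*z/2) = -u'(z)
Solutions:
 u(z) = C1 - 10*log(cos(9*z/2))/9


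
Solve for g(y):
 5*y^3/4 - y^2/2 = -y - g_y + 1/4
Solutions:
 g(y) = C1 - 5*y^4/16 + y^3/6 - y^2/2 + y/4


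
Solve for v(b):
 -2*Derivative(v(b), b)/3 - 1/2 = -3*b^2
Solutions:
 v(b) = C1 + 3*b^3/2 - 3*b/4


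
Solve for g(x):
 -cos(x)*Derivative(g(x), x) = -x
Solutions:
 g(x) = C1 + Integral(x/cos(x), x)


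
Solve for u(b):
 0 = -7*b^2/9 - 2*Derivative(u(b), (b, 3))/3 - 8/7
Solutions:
 u(b) = C1 + C2*b + C3*b^2 - 7*b^5/360 - 2*b^3/7


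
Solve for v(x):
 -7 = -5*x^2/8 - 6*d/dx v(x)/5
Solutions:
 v(x) = C1 - 25*x^3/144 + 35*x/6


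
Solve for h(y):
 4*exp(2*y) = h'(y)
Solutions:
 h(y) = C1 + 2*exp(2*y)


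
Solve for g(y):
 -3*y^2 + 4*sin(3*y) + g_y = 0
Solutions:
 g(y) = C1 + y^3 + 4*cos(3*y)/3


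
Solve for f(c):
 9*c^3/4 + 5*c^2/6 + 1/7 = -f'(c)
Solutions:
 f(c) = C1 - 9*c^4/16 - 5*c^3/18 - c/7


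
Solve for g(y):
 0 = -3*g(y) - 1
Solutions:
 g(y) = -1/3


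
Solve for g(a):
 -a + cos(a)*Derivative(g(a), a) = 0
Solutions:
 g(a) = C1 + Integral(a/cos(a), a)


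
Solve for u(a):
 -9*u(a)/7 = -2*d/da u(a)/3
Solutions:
 u(a) = C1*exp(27*a/14)


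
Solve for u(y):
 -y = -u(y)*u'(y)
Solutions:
 u(y) = -sqrt(C1 + y^2)
 u(y) = sqrt(C1 + y^2)


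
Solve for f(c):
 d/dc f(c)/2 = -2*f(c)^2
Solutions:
 f(c) = 1/(C1 + 4*c)


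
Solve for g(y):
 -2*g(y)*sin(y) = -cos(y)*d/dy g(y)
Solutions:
 g(y) = C1/cos(y)^2


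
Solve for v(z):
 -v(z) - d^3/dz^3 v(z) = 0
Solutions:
 v(z) = C3*exp(-z) + (C1*sin(sqrt(3)*z/2) + C2*cos(sqrt(3)*z/2))*exp(z/2)


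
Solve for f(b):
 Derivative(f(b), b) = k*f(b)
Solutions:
 f(b) = C1*exp(b*k)


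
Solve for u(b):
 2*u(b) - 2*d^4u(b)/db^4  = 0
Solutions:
 u(b) = C1*exp(-b) + C2*exp(b) + C3*sin(b) + C4*cos(b)


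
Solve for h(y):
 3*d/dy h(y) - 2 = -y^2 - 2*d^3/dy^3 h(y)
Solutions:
 h(y) = C1 + C2*sin(sqrt(6)*y/2) + C3*cos(sqrt(6)*y/2) - y^3/9 + 10*y/9


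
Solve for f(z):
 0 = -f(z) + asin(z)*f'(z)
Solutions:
 f(z) = C1*exp(Integral(1/asin(z), z))


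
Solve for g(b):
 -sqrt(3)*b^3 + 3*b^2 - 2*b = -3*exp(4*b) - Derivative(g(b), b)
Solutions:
 g(b) = C1 + sqrt(3)*b^4/4 - b^3 + b^2 - 3*exp(4*b)/4


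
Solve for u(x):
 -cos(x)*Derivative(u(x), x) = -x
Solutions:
 u(x) = C1 + Integral(x/cos(x), x)


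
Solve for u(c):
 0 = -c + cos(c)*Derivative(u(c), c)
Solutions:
 u(c) = C1 + Integral(c/cos(c), c)


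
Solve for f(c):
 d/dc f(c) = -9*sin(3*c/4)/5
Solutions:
 f(c) = C1 + 12*cos(3*c/4)/5


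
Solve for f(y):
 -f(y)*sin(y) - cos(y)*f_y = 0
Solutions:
 f(y) = C1*cos(y)


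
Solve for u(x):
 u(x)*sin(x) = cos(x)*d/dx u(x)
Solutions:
 u(x) = C1/cos(x)


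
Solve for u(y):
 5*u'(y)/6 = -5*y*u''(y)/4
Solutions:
 u(y) = C1 + C2*y^(1/3)


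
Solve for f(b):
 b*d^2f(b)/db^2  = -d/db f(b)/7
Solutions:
 f(b) = C1 + C2*b^(6/7)


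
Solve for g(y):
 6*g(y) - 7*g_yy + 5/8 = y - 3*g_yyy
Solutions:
 g(y) = C1*exp(y*(49/(sqrt(43) + 386/27)^(1/3) + 9*(sqrt(43) + 386/27)^(1/3) + 42)/54)*sin(sqrt(3)*y*(-9*(sqrt(43) + 386/27)^(1/3) + 49/(sqrt(43) + 386/27)^(1/3))/54) + C2*exp(y*(49/(sqrt(43) + 386/27)^(1/3) + 9*(sqrt(43) + 386/27)^(1/3) + 42)/54)*cos(sqrt(3)*y*(-9*(sqrt(43) + 386/27)^(1/3) + 49/(sqrt(43) + 386/27)^(1/3))/54) + C3*exp(y*(-9*(sqrt(43) + 386/27)^(1/3) - 49/(sqrt(43) + 386/27)^(1/3) + 21)/27) + y/6 - 5/48


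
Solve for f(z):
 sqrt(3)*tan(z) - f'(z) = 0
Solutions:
 f(z) = C1 - sqrt(3)*log(cos(z))


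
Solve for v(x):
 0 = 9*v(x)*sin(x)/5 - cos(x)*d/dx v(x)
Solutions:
 v(x) = C1/cos(x)^(9/5)


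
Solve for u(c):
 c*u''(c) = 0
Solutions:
 u(c) = C1 + C2*c


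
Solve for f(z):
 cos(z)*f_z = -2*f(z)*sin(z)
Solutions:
 f(z) = C1*cos(z)^2


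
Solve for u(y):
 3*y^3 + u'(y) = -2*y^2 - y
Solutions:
 u(y) = C1 - 3*y^4/4 - 2*y^3/3 - y^2/2


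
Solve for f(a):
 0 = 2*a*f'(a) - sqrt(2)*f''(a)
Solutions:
 f(a) = C1 + C2*erfi(2^(3/4)*a/2)


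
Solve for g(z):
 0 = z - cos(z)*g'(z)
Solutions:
 g(z) = C1 + Integral(z/cos(z), z)


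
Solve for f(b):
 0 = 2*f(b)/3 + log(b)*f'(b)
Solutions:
 f(b) = C1*exp(-2*li(b)/3)


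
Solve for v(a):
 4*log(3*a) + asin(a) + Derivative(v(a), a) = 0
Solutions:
 v(a) = C1 - 4*a*log(a) - a*asin(a) - 4*a*log(3) + 4*a - sqrt(1 - a^2)


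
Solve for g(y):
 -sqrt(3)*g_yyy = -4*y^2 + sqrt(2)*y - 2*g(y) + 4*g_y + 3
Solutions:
 g(y) = C1*exp(-y*(-4*3^(1/3)/(9 + sqrt(81 + 64*sqrt(3)))^(1/3) + 3^(1/6)*(9 + sqrt(81 + 64*sqrt(3)))^(1/3))/6)*sin(y*(4*3^(5/6)/(9 + sqrt(81 + 64*sqrt(3)))^(1/3) + 3^(2/3)*(9 + sqrt(81 + 64*sqrt(3)))^(1/3))/6) + C2*exp(-y*(-4*3^(1/3)/(9 + sqrt(81 + 64*sqrt(3)))^(1/3) + 3^(1/6)*(9 + sqrt(81 + 64*sqrt(3)))^(1/3))/6)*cos(y*(4*3^(5/6)/(9 + sqrt(81 + 64*sqrt(3)))^(1/3) + 3^(2/3)*(9 + sqrt(81 + 64*sqrt(3)))^(1/3))/6) + C3*exp(y*(-4*3^(1/3)/(9 + sqrt(81 + 64*sqrt(3)))^(1/3) + 3^(1/6)*(9 + sqrt(81 + 64*sqrt(3)))^(1/3))/3) - 2*y^2 - 8*y + sqrt(2)*y/2 - 29/2 + sqrt(2)


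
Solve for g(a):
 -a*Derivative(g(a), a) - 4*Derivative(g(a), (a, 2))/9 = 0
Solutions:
 g(a) = C1 + C2*erf(3*sqrt(2)*a/4)


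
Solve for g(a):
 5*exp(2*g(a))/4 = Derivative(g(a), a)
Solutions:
 g(a) = log(-sqrt(-1/(C1 + 5*a))) + log(2)/2
 g(a) = log(-1/(C1 + 5*a))/2 + log(2)/2


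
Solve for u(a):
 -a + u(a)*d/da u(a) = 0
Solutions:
 u(a) = -sqrt(C1 + a^2)
 u(a) = sqrt(C1 + a^2)


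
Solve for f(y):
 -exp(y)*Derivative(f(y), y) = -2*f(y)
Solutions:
 f(y) = C1*exp(-2*exp(-y))


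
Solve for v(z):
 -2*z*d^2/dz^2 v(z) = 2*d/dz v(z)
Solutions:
 v(z) = C1 + C2*log(z)


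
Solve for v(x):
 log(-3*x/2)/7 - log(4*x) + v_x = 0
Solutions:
 v(x) = C1 + 6*x*log(x)/7 + x*(-6 - log(3) + 15*log(2) - I*pi)/7


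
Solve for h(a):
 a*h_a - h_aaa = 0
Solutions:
 h(a) = C1 + Integral(C2*airyai(a) + C3*airybi(a), a)


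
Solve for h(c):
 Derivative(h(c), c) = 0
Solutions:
 h(c) = C1


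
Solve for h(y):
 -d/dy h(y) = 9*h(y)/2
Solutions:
 h(y) = C1*exp(-9*y/2)


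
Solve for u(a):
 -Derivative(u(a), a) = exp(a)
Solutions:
 u(a) = C1 - exp(a)


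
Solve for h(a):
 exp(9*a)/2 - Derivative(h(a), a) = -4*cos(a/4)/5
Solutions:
 h(a) = C1 + exp(9*a)/18 + 16*sin(a/4)/5


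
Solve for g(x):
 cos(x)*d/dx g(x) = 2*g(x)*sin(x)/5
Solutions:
 g(x) = C1/cos(x)^(2/5)


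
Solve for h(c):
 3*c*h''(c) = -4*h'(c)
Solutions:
 h(c) = C1 + C2/c^(1/3)


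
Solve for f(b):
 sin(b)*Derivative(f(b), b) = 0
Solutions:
 f(b) = C1


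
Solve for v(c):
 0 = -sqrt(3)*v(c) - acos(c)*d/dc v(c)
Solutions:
 v(c) = C1*exp(-sqrt(3)*Integral(1/acos(c), c))


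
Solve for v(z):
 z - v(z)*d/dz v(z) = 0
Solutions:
 v(z) = -sqrt(C1 + z^2)
 v(z) = sqrt(C1 + z^2)


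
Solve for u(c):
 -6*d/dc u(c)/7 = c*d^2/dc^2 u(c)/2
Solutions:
 u(c) = C1 + C2/c^(5/7)


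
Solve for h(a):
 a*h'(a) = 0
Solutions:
 h(a) = C1


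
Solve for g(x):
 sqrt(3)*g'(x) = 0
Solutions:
 g(x) = C1


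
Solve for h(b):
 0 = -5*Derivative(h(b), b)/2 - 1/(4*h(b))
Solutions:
 h(b) = -sqrt(C1 - 5*b)/5
 h(b) = sqrt(C1 - 5*b)/5


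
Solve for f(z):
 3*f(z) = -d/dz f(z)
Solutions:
 f(z) = C1*exp(-3*z)


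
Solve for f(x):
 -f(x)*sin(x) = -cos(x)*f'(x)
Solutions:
 f(x) = C1/cos(x)


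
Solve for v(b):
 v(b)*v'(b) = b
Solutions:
 v(b) = -sqrt(C1 + b^2)
 v(b) = sqrt(C1 + b^2)


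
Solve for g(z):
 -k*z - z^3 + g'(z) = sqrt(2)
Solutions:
 g(z) = C1 + k*z^2/2 + z^4/4 + sqrt(2)*z


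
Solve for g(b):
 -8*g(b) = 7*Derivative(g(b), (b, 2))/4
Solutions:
 g(b) = C1*sin(4*sqrt(14)*b/7) + C2*cos(4*sqrt(14)*b/7)


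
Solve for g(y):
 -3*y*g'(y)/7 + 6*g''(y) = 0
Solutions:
 g(y) = C1 + C2*erfi(sqrt(7)*y/14)


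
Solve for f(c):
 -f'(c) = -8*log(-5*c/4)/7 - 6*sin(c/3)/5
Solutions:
 f(c) = C1 + 8*c*log(-c)/7 - 16*c*log(2)/7 - 8*c/7 + 8*c*log(5)/7 - 18*cos(c/3)/5


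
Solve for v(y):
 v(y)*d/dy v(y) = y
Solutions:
 v(y) = -sqrt(C1 + y^2)
 v(y) = sqrt(C1 + y^2)


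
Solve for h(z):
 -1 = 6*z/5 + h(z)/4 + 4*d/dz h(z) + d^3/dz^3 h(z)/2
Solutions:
 h(z) = C1*exp(-6^(1/3)*z*(-(9 + sqrt(24657))^(1/3) + 16*6^(1/3)/(9 + sqrt(24657))^(1/3))/12)*sin(2^(1/3)*3^(1/6)*z*(4*2^(1/3)/(9 + sqrt(24657))^(1/3) + 3^(2/3)*(9 + sqrt(24657))^(1/3)/12)) + C2*exp(-6^(1/3)*z*(-(9 + sqrt(24657))^(1/3) + 16*6^(1/3)/(9 + sqrt(24657))^(1/3))/12)*cos(2^(1/3)*3^(1/6)*z*(4*2^(1/3)/(9 + sqrt(24657))^(1/3) + 3^(2/3)*(9 + sqrt(24657))^(1/3)/12)) + C3*exp(6^(1/3)*z*(-(9 + sqrt(24657))^(1/3) + 16*6^(1/3)/(9 + sqrt(24657))^(1/3))/6) - 24*z/5 + 364/5


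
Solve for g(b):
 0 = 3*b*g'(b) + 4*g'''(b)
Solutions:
 g(b) = C1 + Integral(C2*airyai(-6^(1/3)*b/2) + C3*airybi(-6^(1/3)*b/2), b)


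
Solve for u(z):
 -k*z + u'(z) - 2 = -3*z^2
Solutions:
 u(z) = C1 + k*z^2/2 - z^3 + 2*z


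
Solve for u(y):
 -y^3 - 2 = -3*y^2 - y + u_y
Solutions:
 u(y) = C1 - y^4/4 + y^3 + y^2/2 - 2*y


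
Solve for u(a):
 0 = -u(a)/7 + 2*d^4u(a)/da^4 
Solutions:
 u(a) = C1*exp(-14^(3/4)*a/14) + C2*exp(14^(3/4)*a/14) + C3*sin(14^(3/4)*a/14) + C4*cos(14^(3/4)*a/14)


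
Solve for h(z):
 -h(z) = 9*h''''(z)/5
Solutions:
 h(z) = (C1*sin(5^(1/4)*sqrt(6)*z/6) + C2*cos(5^(1/4)*sqrt(6)*z/6))*exp(-5^(1/4)*sqrt(6)*z/6) + (C3*sin(5^(1/4)*sqrt(6)*z/6) + C4*cos(5^(1/4)*sqrt(6)*z/6))*exp(5^(1/4)*sqrt(6)*z/6)


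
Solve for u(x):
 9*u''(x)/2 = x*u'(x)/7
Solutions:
 u(x) = C1 + C2*erfi(sqrt(7)*x/21)


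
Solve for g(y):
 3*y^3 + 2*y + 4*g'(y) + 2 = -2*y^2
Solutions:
 g(y) = C1 - 3*y^4/16 - y^3/6 - y^2/4 - y/2


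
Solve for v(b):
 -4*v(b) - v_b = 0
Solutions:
 v(b) = C1*exp(-4*b)


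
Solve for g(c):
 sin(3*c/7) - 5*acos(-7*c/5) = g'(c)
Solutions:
 g(c) = C1 - 5*c*acos(-7*c/5) - 5*sqrt(25 - 49*c^2)/7 - 7*cos(3*c/7)/3


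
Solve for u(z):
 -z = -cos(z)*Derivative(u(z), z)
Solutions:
 u(z) = C1 + Integral(z/cos(z), z)


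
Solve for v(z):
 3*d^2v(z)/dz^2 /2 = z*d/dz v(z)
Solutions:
 v(z) = C1 + C2*erfi(sqrt(3)*z/3)


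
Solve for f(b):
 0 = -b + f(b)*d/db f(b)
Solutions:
 f(b) = -sqrt(C1 + b^2)
 f(b) = sqrt(C1 + b^2)


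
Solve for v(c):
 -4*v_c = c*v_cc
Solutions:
 v(c) = C1 + C2/c^3


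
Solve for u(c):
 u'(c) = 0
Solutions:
 u(c) = C1


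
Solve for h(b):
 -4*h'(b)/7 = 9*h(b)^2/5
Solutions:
 h(b) = 20/(C1 + 63*b)


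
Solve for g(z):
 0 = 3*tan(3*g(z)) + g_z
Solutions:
 g(z) = -asin(C1*exp(-9*z))/3 + pi/3
 g(z) = asin(C1*exp(-9*z))/3


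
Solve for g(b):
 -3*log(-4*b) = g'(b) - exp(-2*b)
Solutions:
 g(b) = C1 - 3*b*log(-b) + 3*b*(1 - 2*log(2)) - exp(-2*b)/2


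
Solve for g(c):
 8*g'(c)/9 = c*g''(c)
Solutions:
 g(c) = C1 + C2*c^(17/9)


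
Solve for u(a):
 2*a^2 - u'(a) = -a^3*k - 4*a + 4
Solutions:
 u(a) = C1 + a^4*k/4 + 2*a^3/3 + 2*a^2 - 4*a


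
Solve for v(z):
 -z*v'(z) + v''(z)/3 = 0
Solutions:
 v(z) = C1 + C2*erfi(sqrt(6)*z/2)


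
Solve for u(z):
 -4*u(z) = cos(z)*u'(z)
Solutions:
 u(z) = C1*(sin(z)^2 - 2*sin(z) + 1)/(sin(z)^2 + 2*sin(z) + 1)


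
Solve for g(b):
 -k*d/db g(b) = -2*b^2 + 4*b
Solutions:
 g(b) = C1 + 2*b^3/(3*k) - 2*b^2/k


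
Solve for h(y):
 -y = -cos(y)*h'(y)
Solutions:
 h(y) = C1 + Integral(y/cos(y), y)


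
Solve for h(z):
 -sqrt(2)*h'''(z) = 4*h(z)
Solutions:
 h(z) = C3*exp(-sqrt(2)*z) + (C1*sin(sqrt(6)*z/2) + C2*cos(sqrt(6)*z/2))*exp(sqrt(2)*z/2)


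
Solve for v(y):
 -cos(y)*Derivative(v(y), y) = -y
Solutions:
 v(y) = C1 + Integral(y/cos(y), y)


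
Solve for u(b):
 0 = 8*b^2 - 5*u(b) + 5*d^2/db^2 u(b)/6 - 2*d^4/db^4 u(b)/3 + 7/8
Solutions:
 u(b) = 8*b^2/5 + (C1*sin(15^(1/4)*2^(3/4)*b*sin(atan(sqrt(455)/5)/2)/2) + C2*cos(15^(1/4)*2^(3/4)*b*sin(atan(sqrt(455)/5)/2)/2))*exp(-15^(1/4)*2^(3/4)*b*cos(atan(sqrt(455)/5)/2)/2) + (C3*sin(15^(1/4)*2^(3/4)*b*sin(atan(sqrt(455)/5)/2)/2) + C4*cos(15^(1/4)*2^(3/4)*b*sin(atan(sqrt(455)/5)/2)/2))*exp(15^(1/4)*2^(3/4)*b*cos(atan(sqrt(455)/5)/2)/2) + 17/24


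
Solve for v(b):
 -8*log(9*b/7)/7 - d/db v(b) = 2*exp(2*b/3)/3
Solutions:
 v(b) = C1 - 8*b*log(b)/7 + 8*b*(-2*log(3) + 1 + log(7))/7 - exp(2*b/3)


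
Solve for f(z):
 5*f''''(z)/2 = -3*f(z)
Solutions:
 f(z) = (C1*sin(10^(3/4)*3^(1/4)*z/10) + C2*cos(10^(3/4)*3^(1/4)*z/10))*exp(-10^(3/4)*3^(1/4)*z/10) + (C3*sin(10^(3/4)*3^(1/4)*z/10) + C4*cos(10^(3/4)*3^(1/4)*z/10))*exp(10^(3/4)*3^(1/4)*z/10)


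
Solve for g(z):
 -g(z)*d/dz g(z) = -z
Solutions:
 g(z) = -sqrt(C1 + z^2)
 g(z) = sqrt(C1 + z^2)


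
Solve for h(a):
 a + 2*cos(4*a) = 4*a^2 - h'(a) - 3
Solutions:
 h(a) = C1 + 4*a^3/3 - a^2/2 - 3*a - sin(4*a)/2


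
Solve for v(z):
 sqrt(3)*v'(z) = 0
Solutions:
 v(z) = C1


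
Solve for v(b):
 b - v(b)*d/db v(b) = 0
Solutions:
 v(b) = -sqrt(C1 + b^2)
 v(b) = sqrt(C1 + b^2)


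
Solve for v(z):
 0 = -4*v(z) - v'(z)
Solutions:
 v(z) = C1*exp(-4*z)


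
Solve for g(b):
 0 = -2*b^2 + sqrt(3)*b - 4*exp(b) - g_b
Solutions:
 g(b) = C1 - 2*b^3/3 + sqrt(3)*b^2/2 - 4*exp(b)


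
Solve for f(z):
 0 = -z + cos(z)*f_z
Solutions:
 f(z) = C1 + Integral(z/cos(z), z)


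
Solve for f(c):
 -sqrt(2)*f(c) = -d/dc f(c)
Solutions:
 f(c) = C1*exp(sqrt(2)*c)


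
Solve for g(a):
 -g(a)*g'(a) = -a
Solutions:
 g(a) = -sqrt(C1 + a^2)
 g(a) = sqrt(C1 + a^2)


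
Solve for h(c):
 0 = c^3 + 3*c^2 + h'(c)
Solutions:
 h(c) = C1 - c^4/4 - c^3


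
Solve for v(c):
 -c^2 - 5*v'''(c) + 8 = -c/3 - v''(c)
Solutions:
 v(c) = C1 + C2*c + C3*exp(c/5) + c^4/12 + 29*c^3/18 + 121*c^2/6


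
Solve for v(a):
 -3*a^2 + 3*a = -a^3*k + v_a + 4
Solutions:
 v(a) = C1 + a^4*k/4 - a^3 + 3*a^2/2 - 4*a


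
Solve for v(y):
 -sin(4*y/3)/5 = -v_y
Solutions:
 v(y) = C1 - 3*cos(4*y/3)/20


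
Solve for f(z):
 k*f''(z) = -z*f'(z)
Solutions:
 f(z) = C1 + C2*sqrt(k)*erf(sqrt(2)*z*sqrt(1/k)/2)


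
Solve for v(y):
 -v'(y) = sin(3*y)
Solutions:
 v(y) = C1 + cos(3*y)/3


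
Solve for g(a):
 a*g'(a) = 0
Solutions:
 g(a) = C1


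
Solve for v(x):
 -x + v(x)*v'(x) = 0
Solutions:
 v(x) = -sqrt(C1 + x^2)
 v(x) = sqrt(C1 + x^2)


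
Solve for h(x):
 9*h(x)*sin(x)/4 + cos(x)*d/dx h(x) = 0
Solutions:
 h(x) = C1*cos(x)^(9/4)


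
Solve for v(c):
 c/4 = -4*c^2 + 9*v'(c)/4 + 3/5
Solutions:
 v(c) = C1 + 16*c^3/27 + c^2/18 - 4*c/15


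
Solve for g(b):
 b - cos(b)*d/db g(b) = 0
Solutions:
 g(b) = C1 + Integral(b/cos(b), b)


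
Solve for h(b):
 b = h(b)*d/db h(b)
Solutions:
 h(b) = -sqrt(C1 + b^2)
 h(b) = sqrt(C1 + b^2)


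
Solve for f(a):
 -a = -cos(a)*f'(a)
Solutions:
 f(a) = C1 + Integral(a/cos(a), a)


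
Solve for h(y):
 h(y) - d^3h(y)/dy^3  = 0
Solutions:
 h(y) = C3*exp(y) + (C1*sin(sqrt(3)*y/2) + C2*cos(sqrt(3)*y/2))*exp(-y/2)


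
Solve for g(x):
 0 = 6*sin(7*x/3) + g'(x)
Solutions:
 g(x) = C1 + 18*cos(7*x/3)/7


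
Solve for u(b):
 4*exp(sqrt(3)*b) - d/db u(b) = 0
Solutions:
 u(b) = C1 + 4*sqrt(3)*exp(sqrt(3)*b)/3


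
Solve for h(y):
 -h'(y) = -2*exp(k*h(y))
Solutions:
 h(y) = Piecewise((log(-1/(C1*k + 2*k*y))/k, Ne(k, 0)), (nan, True))
 h(y) = Piecewise((C1 + 2*y, Eq(k, 0)), (nan, True))


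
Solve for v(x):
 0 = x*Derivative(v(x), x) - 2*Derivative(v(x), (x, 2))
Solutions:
 v(x) = C1 + C2*erfi(x/2)


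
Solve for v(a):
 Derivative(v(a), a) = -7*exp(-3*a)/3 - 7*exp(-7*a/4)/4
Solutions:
 v(a) = C1 + 7*exp(-3*a)/9 + exp(-7*a/4)


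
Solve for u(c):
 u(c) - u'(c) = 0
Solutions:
 u(c) = C1*exp(c)


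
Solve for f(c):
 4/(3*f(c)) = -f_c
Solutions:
 f(c) = -sqrt(C1 - 24*c)/3
 f(c) = sqrt(C1 - 24*c)/3


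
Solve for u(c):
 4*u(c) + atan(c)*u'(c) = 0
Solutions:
 u(c) = C1*exp(-4*Integral(1/atan(c), c))


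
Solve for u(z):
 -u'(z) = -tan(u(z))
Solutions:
 u(z) = pi - asin(C1*exp(z))
 u(z) = asin(C1*exp(z))


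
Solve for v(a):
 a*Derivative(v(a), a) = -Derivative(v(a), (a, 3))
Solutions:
 v(a) = C1 + Integral(C2*airyai(-a) + C3*airybi(-a), a)


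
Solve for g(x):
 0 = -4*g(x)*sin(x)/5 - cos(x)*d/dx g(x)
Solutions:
 g(x) = C1*cos(x)^(4/5)


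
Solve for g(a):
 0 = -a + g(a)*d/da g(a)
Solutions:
 g(a) = -sqrt(C1 + a^2)
 g(a) = sqrt(C1 + a^2)


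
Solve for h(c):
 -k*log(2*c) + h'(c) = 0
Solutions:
 h(c) = C1 + c*k*log(c) - c*k + c*k*log(2)


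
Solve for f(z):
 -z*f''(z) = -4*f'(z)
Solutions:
 f(z) = C1 + C2*z^5


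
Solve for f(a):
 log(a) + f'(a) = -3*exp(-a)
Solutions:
 f(a) = C1 - a*log(a) + a + 3*exp(-a)


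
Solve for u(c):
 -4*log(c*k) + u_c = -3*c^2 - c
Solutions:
 u(c) = C1 - c^3 - c^2/2 + 4*c*log(c*k) - 4*c


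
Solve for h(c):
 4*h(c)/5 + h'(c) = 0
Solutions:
 h(c) = C1*exp(-4*c/5)


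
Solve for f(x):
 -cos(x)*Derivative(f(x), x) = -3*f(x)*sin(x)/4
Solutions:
 f(x) = C1/cos(x)^(3/4)


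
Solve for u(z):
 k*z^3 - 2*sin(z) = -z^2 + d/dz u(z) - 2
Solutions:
 u(z) = C1 + k*z^4/4 + z^3/3 + 2*z + 2*cos(z)


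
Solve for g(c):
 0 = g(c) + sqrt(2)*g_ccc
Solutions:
 g(c) = C3*exp(-2^(5/6)*c/2) + (C1*sin(2^(5/6)*sqrt(3)*c/4) + C2*cos(2^(5/6)*sqrt(3)*c/4))*exp(2^(5/6)*c/4)


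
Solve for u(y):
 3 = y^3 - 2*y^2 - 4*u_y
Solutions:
 u(y) = C1 + y^4/16 - y^3/6 - 3*y/4


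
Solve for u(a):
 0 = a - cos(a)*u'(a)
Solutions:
 u(a) = C1 + Integral(a/cos(a), a)


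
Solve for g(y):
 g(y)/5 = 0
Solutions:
 g(y) = 0


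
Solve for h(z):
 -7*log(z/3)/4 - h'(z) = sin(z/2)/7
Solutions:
 h(z) = C1 - 7*z*log(z)/4 + 7*z/4 + 7*z*log(3)/4 + 2*cos(z/2)/7


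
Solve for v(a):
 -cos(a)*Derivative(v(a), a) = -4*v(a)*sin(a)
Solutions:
 v(a) = C1/cos(a)^4


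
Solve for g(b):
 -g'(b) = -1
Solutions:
 g(b) = C1 + b


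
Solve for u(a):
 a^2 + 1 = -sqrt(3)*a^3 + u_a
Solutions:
 u(a) = C1 + sqrt(3)*a^4/4 + a^3/3 + a


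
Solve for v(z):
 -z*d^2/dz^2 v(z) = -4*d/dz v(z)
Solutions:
 v(z) = C1 + C2*z^5


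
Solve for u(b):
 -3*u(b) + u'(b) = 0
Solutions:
 u(b) = C1*exp(3*b)


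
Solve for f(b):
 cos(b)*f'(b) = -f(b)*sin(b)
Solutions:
 f(b) = C1*cos(b)


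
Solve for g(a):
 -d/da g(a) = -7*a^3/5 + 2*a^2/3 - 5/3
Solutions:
 g(a) = C1 + 7*a^4/20 - 2*a^3/9 + 5*a/3


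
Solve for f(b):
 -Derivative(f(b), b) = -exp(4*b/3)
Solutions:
 f(b) = C1 + 3*exp(4*b/3)/4


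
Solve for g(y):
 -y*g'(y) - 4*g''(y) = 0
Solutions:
 g(y) = C1 + C2*erf(sqrt(2)*y/4)


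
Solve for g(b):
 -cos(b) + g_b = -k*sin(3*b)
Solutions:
 g(b) = C1 + k*cos(3*b)/3 + sin(b)


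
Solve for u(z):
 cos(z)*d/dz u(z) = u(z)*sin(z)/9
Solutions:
 u(z) = C1/cos(z)^(1/9)


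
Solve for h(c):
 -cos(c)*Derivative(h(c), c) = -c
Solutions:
 h(c) = C1 + Integral(c/cos(c), c)


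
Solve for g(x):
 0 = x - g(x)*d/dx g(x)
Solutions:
 g(x) = -sqrt(C1 + x^2)
 g(x) = sqrt(C1 + x^2)


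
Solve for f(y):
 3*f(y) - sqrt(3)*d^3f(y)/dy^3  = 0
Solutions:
 f(y) = C3*exp(3^(1/6)*y) + (C1*sin(3^(2/3)*y/2) + C2*cos(3^(2/3)*y/2))*exp(-3^(1/6)*y/2)


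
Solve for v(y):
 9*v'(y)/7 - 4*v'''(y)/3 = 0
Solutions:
 v(y) = C1 + C2*exp(-3*sqrt(21)*y/14) + C3*exp(3*sqrt(21)*y/14)


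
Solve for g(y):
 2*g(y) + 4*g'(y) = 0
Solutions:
 g(y) = C1*exp(-y/2)


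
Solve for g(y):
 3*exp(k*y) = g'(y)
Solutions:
 g(y) = C1 + 3*exp(k*y)/k


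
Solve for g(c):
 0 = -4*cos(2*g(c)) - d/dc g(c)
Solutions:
 g(c) = -asin((C1 + exp(16*c))/(C1 - exp(16*c)))/2 + pi/2
 g(c) = asin((C1 + exp(16*c))/(C1 - exp(16*c)))/2


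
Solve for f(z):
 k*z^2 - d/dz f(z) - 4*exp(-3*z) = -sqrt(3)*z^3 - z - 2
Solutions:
 f(z) = C1 + k*z^3/3 + sqrt(3)*z^4/4 + z^2/2 + 2*z + 4*exp(-3*z)/3


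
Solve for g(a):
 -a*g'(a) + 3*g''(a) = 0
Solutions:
 g(a) = C1 + C2*erfi(sqrt(6)*a/6)


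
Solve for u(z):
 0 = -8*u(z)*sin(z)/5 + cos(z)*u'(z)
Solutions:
 u(z) = C1/cos(z)^(8/5)


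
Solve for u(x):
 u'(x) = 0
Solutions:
 u(x) = C1


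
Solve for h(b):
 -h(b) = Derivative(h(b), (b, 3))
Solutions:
 h(b) = C3*exp(-b) + (C1*sin(sqrt(3)*b/2) + C2*cos(sqrt(3)*b/2))*exp(b/2)


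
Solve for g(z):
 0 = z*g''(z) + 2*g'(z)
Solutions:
 g(z) = C1 + C2/z


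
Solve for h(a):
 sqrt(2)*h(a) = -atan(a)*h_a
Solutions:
 h(a) = C1*exp(-sqrt(2)*Integral(1/atan(a), a))


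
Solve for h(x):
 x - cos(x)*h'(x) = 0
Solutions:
 h(x) = C1 + Integral(x/cos(x), x)


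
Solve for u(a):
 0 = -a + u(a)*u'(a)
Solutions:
 u(a) = -sqrt(C1 + a^2)
 u(a) = sqrt(C1 + a^2)


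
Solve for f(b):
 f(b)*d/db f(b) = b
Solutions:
 f(b) = -sqrt(C1 + b^2)
 f(b) = sqrt(C1 + b^2)


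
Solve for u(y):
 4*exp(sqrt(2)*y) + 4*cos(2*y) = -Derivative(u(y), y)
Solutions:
 u(y) = C1 - 2*sqrt(2)*exp(sqrt(2)*y) - 2*sin(2*y)


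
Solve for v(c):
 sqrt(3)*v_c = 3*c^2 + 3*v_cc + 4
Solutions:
 v(c) = C1 + C2*exp(sqrt(3)*c/3) + sqrt(3)*c^3/3 + 3*c^2 + 22*sqrt(3)*c/3


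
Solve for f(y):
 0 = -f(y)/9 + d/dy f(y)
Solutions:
 f(y) = C1*exp(y/9)


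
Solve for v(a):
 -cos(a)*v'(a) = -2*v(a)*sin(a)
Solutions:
 v(a) = C1/cos(a)^2


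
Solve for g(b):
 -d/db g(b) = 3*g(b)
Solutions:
 g(b) = C1*exp(-3*b)


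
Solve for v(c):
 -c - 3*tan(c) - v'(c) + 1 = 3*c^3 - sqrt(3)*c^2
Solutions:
 v(c) = C1 - 3*c^4/4 + sqrt(3)*c^3/3 - c^2/2 + c + 3*log(cos(c))


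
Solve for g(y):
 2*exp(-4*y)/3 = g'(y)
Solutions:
 g(y) = C1 - exp(-4*y)/6


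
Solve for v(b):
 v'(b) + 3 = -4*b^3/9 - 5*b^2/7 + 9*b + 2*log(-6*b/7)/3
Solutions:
 v(b) = C1 - b^4/9 - 5*b^3/21 + 9*b^2/2 + 2*b*log(-b)/3 + b*(-11 - 2*log(7) + 2*log(6))/3


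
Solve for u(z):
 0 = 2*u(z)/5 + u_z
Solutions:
 u(z) = C1*exp(-2*z/5)


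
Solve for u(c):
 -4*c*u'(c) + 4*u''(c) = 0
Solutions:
 u(c) = C1 + C2*erfi(sqrt(2)*c/2)


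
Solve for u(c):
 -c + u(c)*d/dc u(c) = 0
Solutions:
 u(c) = -sqrt(C1 + c^2)
 u(c) = sqrt(C1 + c^2)


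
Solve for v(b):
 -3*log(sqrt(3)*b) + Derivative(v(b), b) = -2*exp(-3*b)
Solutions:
 v(b) = C1 + 3*b*log(b) + b*(-3 + 3*log(3)/2) + 2*exp(-3*b)/3


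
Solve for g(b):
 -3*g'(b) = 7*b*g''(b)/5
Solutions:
 g(b) = C1 + C2/b^(8/7)


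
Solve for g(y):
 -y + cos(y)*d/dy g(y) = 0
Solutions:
 g(y) = C1 + Integral(y/cos(y), y)


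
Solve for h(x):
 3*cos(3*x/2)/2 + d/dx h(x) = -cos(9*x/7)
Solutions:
 h(x) = C1 - 7*sin(9*x/7)/9 - sin(3*x/2)


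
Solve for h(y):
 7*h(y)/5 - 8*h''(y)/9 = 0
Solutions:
 h(y) = C1*exp(-3*sqrt(70)*y/20) + C2*exp(3*sqrt(70)*y/20)


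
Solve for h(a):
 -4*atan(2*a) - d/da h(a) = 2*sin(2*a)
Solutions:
 h(a) = C1 - 4*a*atan(2*a) + log(4*a^2 + 1) + cos(2*a)


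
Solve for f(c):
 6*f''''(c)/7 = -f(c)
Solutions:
 f(c) = (C1*sin(14^(1/4)*3^(3/4)*c/6) + C2*cos(14^(1/4)*3^(3/4)*c/6))*exp(-14^(1/4)*3^(3/4)*c/6) + (C3*sin(14^(1/4)*3^(3/4)*c/6) + C4*cos(14^(1/4)*3^(3/4)*c/6))*exp(14^(1/4)*3^(3/4)*c/6)


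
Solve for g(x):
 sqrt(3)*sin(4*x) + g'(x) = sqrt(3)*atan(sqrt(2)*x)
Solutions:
 g(x) = C1 + sqrt(3)*(x*atan(sqrt(2)*x) - sqrt(2)*log(2*x^2 + 1)/4) + sqrt(3)*cos(4*x)/4


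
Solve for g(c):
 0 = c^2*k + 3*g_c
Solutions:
 g(c) = C1 - c^3*k/9


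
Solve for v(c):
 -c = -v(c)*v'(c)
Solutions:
 v(c) = -sqrt(C1 + c^2)
 v(c) = sqrt(C1 + c^2)


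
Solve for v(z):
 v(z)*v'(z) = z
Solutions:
 v(z) = -sqrt(C1 + z^2)
 v(z) = sqrt(C1 + z^2)


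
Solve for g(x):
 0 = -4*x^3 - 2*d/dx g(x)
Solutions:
 g(x) = C1 - x^4/2


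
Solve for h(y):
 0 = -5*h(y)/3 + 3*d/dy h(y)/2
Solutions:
 h(y) = C1*exp(10*y/9)


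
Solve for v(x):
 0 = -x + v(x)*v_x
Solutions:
 v(x) = -sqrt(C1 + x^2)
 v(x) = sqrt(C1 + x^2)


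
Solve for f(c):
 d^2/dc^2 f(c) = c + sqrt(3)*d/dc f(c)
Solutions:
 f(c) = C1 + C2*exp(sqrt(3)*c) - sqrt(3)*c^2/6 - c/3


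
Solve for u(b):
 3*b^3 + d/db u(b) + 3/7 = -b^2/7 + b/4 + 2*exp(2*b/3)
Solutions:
 u(b) = C1 - 3*b^4/4 - b^3/21 + b^2/8 - 3*b/7 + 3*exp(2*b/3)


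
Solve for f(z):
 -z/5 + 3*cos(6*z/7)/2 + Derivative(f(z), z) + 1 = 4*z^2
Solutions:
 f(z) = C1 + 4*z^3/3 + z^2/10 - z - 7*sin(6*z/7)/4


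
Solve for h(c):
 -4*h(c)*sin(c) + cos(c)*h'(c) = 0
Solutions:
 h(c) = C1/cos(c)^4


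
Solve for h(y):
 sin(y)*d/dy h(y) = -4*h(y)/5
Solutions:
 h(y) = C1*(cos(y) + 1)^(2/5)/(cos(y) - 1)^(2/5)


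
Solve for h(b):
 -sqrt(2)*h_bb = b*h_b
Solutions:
 h(b) = C1 + C2*erf(2^(1/4)*b/2)


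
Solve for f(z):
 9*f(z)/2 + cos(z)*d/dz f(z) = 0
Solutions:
 f(z) = C1*(sin(z) - 1)^(1/4)*(sin(z)^2 - 2*sin(z) + 1)/((sin(z) + 1)^(1/4)*(sin(z)^2 + 2*sin(z) + 1))


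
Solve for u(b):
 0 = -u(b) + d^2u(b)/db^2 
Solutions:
 u(b) = C1*exp(-b) + C2*exp(b)


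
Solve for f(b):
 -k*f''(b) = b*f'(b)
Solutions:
 f(b) = C1 + C2*sqrt(k)*erf(sqrt(2)*b*sqrt(1/k)/2)


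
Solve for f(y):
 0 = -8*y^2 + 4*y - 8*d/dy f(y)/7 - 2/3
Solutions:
 f(y) = C1 - 7*y^3/3 + 7*y^2/4 - 7*y/12


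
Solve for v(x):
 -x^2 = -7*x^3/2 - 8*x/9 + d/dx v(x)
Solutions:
 v(x) = C1 + 7*x^4/8 - x^3/3 + 4*x^2/9


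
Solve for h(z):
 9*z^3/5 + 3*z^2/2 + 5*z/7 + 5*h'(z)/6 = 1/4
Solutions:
 h(z) = C1 - 27*z^4/50 - 3*z^3/5 - 3*z^2/7 + 3*z/10


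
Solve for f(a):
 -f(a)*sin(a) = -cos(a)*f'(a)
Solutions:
 f(a) = C1/cos(a)


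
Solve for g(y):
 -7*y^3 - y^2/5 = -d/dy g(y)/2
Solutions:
 g(y) = C1 + 7*y^4/2 + 2*y^3/15


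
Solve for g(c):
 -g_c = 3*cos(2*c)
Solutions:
 g(c) = C1 - 3*sin(2*c)/2


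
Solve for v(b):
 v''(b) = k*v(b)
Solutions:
 v(b) = C1*exp(-b*sqrt(k)) + C2*exp(b*sqrt(k))


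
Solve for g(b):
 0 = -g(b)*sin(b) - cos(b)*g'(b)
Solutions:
 g(b) = C1*cos(b)


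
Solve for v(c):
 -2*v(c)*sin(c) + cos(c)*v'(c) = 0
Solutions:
 v(c) = C1/cos(c)^2


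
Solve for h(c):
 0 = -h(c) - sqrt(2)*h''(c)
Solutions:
 h(c) = C1*sin(2^(3/4)*c/2) + C2*cos(2^(3/4)*c/2)


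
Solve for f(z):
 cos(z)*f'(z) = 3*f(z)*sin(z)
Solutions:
 f(z) = C1/cos(z)^3


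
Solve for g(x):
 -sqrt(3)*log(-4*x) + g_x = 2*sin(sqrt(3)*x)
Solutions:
 g(x) = C1 + sqrt(3)*x*(log(-x) - 1) + 2*sqrt(3)*x*log(2) - 2*sqrt(3)*cos(sqrt(3)*x)/3


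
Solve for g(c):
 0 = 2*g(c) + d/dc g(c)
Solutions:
 g(c) = C1*exp(-2*c)


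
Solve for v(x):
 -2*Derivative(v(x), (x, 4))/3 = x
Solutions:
 v(x) = C1 + C2*x + C3*x^2 + C4*x^3 - x^5/80


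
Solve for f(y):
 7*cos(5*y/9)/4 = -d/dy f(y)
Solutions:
 f(y) = C1 - 63*sin(5*y/9)/20


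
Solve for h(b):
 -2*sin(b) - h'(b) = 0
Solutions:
 h(b) = C1 + 2*cos(b)


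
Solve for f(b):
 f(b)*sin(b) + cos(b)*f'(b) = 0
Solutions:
 f(b) = C1*cos(b)


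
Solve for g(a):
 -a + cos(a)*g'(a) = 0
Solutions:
 g(a) = C1 + Integral(a/cos(a), a)


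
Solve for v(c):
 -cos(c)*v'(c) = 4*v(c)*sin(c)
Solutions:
 v(c) = C1*cos(c)^4


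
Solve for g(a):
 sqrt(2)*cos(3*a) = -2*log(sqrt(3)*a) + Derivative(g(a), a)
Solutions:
 g(a) = C1 + 2*a*log(a) - 2*a + a*log(3) + sqrt(2)*sin(3*a)/3


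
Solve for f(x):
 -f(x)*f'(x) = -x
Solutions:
 f(x) = -sqrt(C1 + x^2)
 f(x) = sqrt(C1 + x^2)


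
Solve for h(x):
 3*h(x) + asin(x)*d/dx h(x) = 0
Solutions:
 h(x) = C1*exp(-3*Integral(1/asin(x), x))


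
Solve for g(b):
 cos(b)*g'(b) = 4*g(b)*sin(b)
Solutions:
 g(b) = C1/cos(b)^4


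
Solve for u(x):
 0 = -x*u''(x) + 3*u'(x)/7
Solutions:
 u(x) = C1 + C2*x^(10/7)


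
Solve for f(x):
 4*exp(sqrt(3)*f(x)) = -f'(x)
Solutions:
 f(x) = sqrt(3)*(2*log(1/(C1 + 4*x)) - log(3))/6


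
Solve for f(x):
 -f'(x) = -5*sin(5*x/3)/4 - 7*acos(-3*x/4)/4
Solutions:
 f(x) = C1 + 7*x*acos(-3*x/4)/4 + 7*sqrt(16 - 9*x^2)/12 - 3*cos(5*x/3)/4


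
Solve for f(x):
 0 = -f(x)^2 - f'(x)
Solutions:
 f(x) = 1/(C1 + x)


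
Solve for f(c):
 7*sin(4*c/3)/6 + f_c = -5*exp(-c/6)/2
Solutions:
 f(c) = C1 + 7*cos(4*c/3)/8 + 15*exp(-c/6)


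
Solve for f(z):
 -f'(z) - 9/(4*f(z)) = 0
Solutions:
 f(z) = -sqrt(C1 - 18*z)/2
 f(z) = sqrt(C1 - 18*z)/2


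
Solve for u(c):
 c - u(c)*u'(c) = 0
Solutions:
 u(c) = -sqrt(C1 + c^2)
 u(c) = sqrt(C1 + c^2)


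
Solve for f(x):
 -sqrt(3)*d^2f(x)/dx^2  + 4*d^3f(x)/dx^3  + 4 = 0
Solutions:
 f(x) = C1 + C2*x + C3*exp(sqrt(3)*x/4) + 2*sqrt(3)*x^2/3


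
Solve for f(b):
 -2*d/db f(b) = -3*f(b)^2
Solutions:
 f(b) = -2/(C1 + 3*b)


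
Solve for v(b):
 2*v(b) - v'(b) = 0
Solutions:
 v(b) = C1*exp(2*b)


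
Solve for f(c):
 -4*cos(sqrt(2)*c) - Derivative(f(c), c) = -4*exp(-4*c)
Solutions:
 f(c) = C1 - 2*sqrt(2)*sin(sqrt(2)*c) - exp(-4*c)


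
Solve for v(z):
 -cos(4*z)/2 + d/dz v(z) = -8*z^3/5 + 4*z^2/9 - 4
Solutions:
 v(z) = C1 - 2*z^4/5 + 4*z^3/27 - 4*z + sin(4*z)/8


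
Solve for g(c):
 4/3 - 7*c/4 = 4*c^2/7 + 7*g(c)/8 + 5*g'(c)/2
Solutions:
 g(c) = C1*exp(-7*c/20) - 32*c^2/49 + 594*c/343 - 24664/7203


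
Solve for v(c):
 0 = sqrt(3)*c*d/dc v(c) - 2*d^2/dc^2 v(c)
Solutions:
 v(c) = C1 + C2*erfi(3^(1/4)*c/2)


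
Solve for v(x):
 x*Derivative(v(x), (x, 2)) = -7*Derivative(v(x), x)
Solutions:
 v(x) = C1 + C2/x^6


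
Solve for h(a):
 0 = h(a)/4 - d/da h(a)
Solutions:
 h(a) = C1*exp(a/4)


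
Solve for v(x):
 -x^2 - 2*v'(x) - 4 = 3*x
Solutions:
 v(x) = C1 - x^3/6 - 3*x^2/4 - 2*x


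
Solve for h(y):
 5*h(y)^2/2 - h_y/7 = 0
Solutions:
 h(y) = -2/(C1 + 35*y)


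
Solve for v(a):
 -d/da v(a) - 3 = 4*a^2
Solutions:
 v(a) = C1 - 4*a^3/3 - 3*a


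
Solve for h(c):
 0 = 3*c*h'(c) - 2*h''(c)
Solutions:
 h(c) = C1 + C2*erfi(sqrt(3)*c/2)


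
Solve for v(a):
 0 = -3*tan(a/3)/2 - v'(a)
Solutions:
 v(a) = C1 + 9*log(cos(a/3))/2


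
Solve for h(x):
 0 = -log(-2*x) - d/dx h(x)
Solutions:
 h(x) = C1 - x*log(-x) + x*(1 - log(2))


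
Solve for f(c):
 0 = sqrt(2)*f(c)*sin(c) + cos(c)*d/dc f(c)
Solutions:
 f(c) = C1*cos(c)^(sqrt(2))


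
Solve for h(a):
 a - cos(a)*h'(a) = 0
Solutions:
 h(a) = C1 + Integral(a/cos(a), a)


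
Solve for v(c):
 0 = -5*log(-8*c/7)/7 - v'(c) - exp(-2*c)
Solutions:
 v(c) = C1 - 5*c*log(-c)/7 + 5*c*(-3*log(2) + 1 + log(7))/7 + exp(-2*c)/2


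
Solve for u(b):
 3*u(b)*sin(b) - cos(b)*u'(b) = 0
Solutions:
 u(b) = C1/cos(b)^3


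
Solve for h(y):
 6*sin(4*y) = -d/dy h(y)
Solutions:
 h(y) = C1 + 3*cos(4*y)/2


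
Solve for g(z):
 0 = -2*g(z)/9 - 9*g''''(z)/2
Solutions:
 g(z) = (C1*sin(z/3) + C2*cos(z/3))*exp(-z/3) + (C3*sin(z/3) + C4*cos(z/3))*exp(z/3)


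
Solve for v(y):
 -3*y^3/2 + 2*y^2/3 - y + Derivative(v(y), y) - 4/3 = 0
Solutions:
 v(y) = C1 + 3*y^4/8 - 2*y^3/9 + y^2/2 + 4*y/3


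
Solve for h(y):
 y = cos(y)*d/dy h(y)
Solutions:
 h(y) = C1 + Integral(y/cos(y), y)


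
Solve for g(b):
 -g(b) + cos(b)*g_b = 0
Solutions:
 g(b) = C1*sqrt(sin(b) + 1)/sqrt(sin(b) - 1)


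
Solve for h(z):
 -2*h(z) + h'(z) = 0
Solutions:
 h(z) = C1*exp(2*z)


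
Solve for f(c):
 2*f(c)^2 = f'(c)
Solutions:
 f(c) = -1/(C1 + 2*c)


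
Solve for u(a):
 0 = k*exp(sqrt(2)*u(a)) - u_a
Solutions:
 u(a) = sqrt(2)*(2*log(-1/(C1 + a*k)) - log(2))/4


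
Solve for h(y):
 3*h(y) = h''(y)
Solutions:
 h(y) = C1*exp(-sqrt(3)*y) + C2*exp(sqrt(3)*y)


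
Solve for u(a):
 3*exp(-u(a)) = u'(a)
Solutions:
 u(a) = log(C1 + 3*a)


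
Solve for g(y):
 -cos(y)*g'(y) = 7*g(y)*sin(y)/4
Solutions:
 g(y) = C1*cos(y)^(7/4)


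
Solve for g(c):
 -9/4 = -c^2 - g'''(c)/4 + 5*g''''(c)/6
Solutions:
 g(c) = C1 + C2*c + C3*c^2 + C4*exp(3*c/10) - c^5/15 - 10*c^4/9 - 719*c^3/54


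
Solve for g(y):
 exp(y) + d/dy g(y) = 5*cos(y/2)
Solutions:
 g(y) = C1 - exp(y) + 10*sin(y/2)


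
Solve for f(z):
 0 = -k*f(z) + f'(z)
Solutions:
 f(z) = C1*exp(k*z)


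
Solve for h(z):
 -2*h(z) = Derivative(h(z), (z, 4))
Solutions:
 h(z) = (C1*sin(2^(3/4)*z/2) + C2*cos(2^(3/4)*z/2))*exp(-2^(3/4)*z/2) + (C3*sin(2^(3/4)*z/2) + C4*cos(2^(3/4)*z/2))*exp(2^(3/4)*z/2)


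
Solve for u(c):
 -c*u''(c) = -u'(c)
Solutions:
 u(c) = C1 + C2*c^2


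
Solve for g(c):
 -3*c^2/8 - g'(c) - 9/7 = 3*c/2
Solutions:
 g(c) = C1 - c^3/8 - 3*c^2/4 - 9*c/7


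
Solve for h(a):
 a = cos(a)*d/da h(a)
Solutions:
 h(a) = C1 + Integral(a/cos(a), a)


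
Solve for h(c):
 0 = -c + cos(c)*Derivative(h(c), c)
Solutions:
 h(c) = C1 + Integral(c/cos(c), c)


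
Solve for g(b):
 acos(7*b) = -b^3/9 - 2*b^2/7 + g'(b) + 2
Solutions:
 g(b) = C1 + b^4/36 + 2*b^3/21 + b*acos(7*b) - 2*b - sqrt(1 - 49*b^2)/7


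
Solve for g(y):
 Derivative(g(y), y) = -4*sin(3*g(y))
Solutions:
 g(y) = -acos((-C1 - exp(24*y))/(C1 - exp(24*y)))/3 + 2*pi/3
 g(y) = acos((-C1 - exp(24*y))/(C1 - exp(24*y)))/3


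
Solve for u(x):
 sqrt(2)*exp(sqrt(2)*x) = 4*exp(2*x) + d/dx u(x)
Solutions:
 u(x) = C1 - 2*exp(2*x) + exp(sqrt(2)*x)


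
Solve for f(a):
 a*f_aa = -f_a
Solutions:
 f(a) = C1 + C2*log(a)


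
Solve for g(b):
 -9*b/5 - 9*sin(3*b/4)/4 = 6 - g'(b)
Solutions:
 g(b) = C1 + 9*b^2/10 + 6*b - 3*cos(3*b/4)


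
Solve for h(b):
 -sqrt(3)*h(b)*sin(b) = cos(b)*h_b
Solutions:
 h(b) = C1*cos(b)^(sqrt(3))


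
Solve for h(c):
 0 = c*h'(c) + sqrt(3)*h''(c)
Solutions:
 h(c) = C1 + C2*erf(sqrt(2)*3^(3/4)*c/6)


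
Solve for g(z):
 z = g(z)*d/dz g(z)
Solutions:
 g(z) = -sqrt(C1 + z^2)
 g(z) = sqrt(C1 + z^2)


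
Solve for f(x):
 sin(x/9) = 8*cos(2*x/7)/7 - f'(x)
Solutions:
 f(x) = C1 + 4*sin(2*x/7) + 9*cos(x/9)


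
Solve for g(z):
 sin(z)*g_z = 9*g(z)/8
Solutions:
 g(z) = C1*(cos(z) - 1)^(9/16)/(cos(z) + 1)^(9/16)


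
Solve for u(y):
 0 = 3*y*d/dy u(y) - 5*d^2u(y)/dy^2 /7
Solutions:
 u(y) = C1 + C2*erfi(sqrt(210)*y/10)


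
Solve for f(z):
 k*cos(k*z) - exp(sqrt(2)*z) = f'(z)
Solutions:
 f(z) = C1 - sqrt(2)*exp(sqrt(2)*z)/2 + sin(k*z)


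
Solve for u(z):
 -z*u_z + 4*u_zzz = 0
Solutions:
 u(z) = C1 + Integral(C2*airyai(2^(1/3)*z/2) + C3*airybi(2^(1/3)*z/2), z)


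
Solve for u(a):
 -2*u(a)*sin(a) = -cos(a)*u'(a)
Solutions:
 u(a) = C1/cos(a)^2


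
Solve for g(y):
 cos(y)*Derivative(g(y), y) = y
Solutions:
 g(y) = C1 + Integral(y/cos(y), y)


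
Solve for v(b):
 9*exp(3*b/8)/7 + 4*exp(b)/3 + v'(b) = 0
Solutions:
 v(b) = C1 - 24*exp(3*b/8)/7 - 4*exp(b)/3


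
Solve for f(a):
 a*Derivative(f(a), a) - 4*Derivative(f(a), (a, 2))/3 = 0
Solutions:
 f(a) = C1 + C2*erfi(sqrt(6)*a/4)


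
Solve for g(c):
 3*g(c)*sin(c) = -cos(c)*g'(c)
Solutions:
 g(c) = C1*cos(c)^3


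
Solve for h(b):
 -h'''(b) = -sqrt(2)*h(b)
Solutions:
 h(b) = C3*exp(2^(1/6)*b) + (C1*sin(2^(1/6)*sqrt(3)*b/2) + C2*cos(2^(1/6)*sqrt(3)*b/2))*exp(-2^(1/6)*b/2)


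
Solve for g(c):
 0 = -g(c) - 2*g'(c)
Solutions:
 g(c) = C1*exp(-c/2)


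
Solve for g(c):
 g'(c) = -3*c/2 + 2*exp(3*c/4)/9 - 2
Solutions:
 g(c) = C1 - 3*c^2/4 - 2*c + 8*exp(3*c/4)/27


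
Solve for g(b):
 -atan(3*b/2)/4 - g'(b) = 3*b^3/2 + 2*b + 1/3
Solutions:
 g(b) = C1 - 3*b^4/8 - b^2 - b*atan(3*b/2)/4 - b/3 + log(9*b^2 + 4)/12


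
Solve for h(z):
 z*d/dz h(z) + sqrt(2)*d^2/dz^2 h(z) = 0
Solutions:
 h(z) = C1 + C2*erf(2^(1/4)*z/2)


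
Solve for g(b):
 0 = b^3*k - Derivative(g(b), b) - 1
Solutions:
 g(b) = C1 + b^4*k/4 - b


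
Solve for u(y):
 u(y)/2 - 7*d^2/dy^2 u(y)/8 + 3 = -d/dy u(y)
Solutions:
 u(y) = C1*exp(2*y*(2 - sqrt(11))/7) + C2*exp(2*y*(2 + sqrt(11))/7) - 6


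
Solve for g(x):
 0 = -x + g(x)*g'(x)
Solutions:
 g(x) = -sqrt(C1 + x^2)
 g(x) = sqrt(C1 + x^2)


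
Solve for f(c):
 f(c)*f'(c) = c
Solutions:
 f(c) = -sqrt(C1 + c^2)
 f(c) = sqrt(C1 + c^2)


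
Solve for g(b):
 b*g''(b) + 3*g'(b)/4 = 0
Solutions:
 g(b) = C1 + C2*b^(1/4)


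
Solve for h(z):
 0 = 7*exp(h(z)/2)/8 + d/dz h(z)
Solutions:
 h(z) = 2*log(1/(C1 + 7*z)) + 8*log(2)


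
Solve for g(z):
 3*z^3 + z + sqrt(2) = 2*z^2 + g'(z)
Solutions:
 g(z) = C1 + 3*z^4/4 - 2*z^3/3 + z^2/2 + sqrt(2)*z


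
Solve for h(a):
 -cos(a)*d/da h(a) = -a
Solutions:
 h(a) = C1 + Integral(a/cos(a), a)


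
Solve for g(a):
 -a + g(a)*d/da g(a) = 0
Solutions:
 g(a) = -sqrt(C1 + a^2)
 g(a) = sqrt(C1 + a^2)


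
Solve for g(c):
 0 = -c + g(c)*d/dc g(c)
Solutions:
 g(c) = -sqrt(C1 + c^2)
 g(c) = sqrt(C1 + c^2)


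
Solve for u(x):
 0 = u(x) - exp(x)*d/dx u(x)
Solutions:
 u(x) = C1*exp(-exp(-x))


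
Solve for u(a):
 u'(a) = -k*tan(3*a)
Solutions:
 u(a) = C1 + k*log(cos(3*a))/3


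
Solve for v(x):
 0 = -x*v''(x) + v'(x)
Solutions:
 v(x) = C1 + C2*x^2


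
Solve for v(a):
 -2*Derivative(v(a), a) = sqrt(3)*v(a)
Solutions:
 v(a) = C1*exp(-sqrt(3)*a/2)


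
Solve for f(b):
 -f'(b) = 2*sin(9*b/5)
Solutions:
 f(b) = C1 + 10*cos(9*b/5)/9


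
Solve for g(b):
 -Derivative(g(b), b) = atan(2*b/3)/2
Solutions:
 g(b) = C1 - b*atan(2*b/3)/2 + 3*log(4*b^2 + 9)/8


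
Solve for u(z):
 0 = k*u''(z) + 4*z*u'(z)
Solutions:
 u(z) = C1 + C2*sqrt(k)*erf(sqrt(2)*z*sqrt(1/k))


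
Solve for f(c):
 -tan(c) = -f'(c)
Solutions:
 f(c) = C1 - log(cos(c))


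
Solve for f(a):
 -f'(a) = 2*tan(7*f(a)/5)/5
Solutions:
 f(a) = -5*asin(C1*exp(-14*a/25))/7 + 5*pi/7
 f(a) = 5*asin(C1*exp(-14*a/25))/7
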